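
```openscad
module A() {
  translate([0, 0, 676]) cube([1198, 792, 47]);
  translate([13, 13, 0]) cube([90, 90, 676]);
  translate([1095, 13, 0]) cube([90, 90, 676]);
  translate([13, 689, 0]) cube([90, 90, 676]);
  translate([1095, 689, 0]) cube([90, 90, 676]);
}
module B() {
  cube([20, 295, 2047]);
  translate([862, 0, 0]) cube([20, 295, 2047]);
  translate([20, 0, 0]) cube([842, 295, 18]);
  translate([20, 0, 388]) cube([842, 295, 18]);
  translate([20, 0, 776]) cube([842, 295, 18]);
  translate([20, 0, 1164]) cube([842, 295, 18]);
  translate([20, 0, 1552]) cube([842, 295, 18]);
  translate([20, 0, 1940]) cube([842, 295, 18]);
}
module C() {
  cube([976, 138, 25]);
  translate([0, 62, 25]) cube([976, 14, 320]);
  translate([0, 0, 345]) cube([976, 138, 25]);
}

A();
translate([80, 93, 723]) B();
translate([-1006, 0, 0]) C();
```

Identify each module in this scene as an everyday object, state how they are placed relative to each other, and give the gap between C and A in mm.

A is a table. B is a bookshelf. C is an I-beam. The bookshelf is on top of the table. The I-beam is on the floor beside the table on its −x side. The gap between the I-beam and the table is 30 mm.

The I-beam's nearest face is 30 mm from the table's −x face.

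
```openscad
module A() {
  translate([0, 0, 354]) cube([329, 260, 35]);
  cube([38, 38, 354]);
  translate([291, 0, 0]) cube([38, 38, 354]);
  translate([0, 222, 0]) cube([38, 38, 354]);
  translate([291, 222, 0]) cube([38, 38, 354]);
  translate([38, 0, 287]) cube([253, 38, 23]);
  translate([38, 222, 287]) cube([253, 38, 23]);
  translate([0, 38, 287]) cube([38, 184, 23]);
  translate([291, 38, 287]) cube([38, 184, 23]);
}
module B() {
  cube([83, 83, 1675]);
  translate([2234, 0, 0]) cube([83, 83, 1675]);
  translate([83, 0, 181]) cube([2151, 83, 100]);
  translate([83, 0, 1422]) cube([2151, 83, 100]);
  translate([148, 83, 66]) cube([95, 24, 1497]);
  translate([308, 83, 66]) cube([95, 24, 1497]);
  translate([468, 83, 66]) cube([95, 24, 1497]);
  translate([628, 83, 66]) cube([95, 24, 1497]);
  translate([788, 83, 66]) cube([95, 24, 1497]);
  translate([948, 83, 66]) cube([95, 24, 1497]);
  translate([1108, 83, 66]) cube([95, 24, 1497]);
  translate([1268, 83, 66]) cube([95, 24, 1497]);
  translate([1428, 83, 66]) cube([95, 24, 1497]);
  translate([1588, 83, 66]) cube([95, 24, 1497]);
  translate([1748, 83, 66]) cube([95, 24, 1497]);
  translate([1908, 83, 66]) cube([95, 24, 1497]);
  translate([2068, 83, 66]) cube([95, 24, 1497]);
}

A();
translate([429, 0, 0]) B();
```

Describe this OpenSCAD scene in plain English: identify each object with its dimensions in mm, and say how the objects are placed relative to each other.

A is a four-legged stool. The seat is 329×260 mm, 35 mm thick, top at z = 389 mm. It stands on four square legs, each 38×38 mm in cross-section, from z = 0 to the seat underside, each flush with a corner of the seat. Four stretchers, 38 mm wide and 23 mm tall, connect adjacent legs with their undersides at z = 287 mm, each running between the inner faces of the legs it joins and aligned with the legs' outer faces on the other axis.

B is a fence section. Two 83×83 mm posts, 1675 mm tall, stand on the floor with a clear span of 2151 mm between their inner faces. Two horizontal rails of 83×100 mm section span the gap between the posts with their undersides at z = 181 mm and z = 1422 mm, flush with the posts' −y face. 13 pickets, each 95 mm wide, 24 mm thick and 1497 mm tall, are fixed to the +y face of the rails with their bottoms at z = 66 mm, evenly spaced across the span with equal gaps (rounded down to the nearest mm) at the −x end and between each pair — any rounding remainder accumulates at the +x end.

The fence section is on the floor beside the stool on its +x side.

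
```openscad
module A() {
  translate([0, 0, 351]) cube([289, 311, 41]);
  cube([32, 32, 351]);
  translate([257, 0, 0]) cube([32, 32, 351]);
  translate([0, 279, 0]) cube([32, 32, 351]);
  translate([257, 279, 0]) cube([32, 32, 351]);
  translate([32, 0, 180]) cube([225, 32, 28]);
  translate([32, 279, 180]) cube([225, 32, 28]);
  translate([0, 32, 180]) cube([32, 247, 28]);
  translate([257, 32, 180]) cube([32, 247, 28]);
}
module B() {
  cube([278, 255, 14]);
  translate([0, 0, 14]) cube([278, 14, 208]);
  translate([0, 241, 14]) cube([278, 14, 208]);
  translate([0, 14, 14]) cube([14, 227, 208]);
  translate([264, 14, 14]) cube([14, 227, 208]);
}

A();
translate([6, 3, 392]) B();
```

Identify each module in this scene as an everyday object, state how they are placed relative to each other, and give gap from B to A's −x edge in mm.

The open box's min-x is at 6; the stool's min-x is 0; gap = 6 mm.

A is a stool. B is an open box. The open box is on top of the stool. The gap from the open box to the stool's −x edge is 6 mm.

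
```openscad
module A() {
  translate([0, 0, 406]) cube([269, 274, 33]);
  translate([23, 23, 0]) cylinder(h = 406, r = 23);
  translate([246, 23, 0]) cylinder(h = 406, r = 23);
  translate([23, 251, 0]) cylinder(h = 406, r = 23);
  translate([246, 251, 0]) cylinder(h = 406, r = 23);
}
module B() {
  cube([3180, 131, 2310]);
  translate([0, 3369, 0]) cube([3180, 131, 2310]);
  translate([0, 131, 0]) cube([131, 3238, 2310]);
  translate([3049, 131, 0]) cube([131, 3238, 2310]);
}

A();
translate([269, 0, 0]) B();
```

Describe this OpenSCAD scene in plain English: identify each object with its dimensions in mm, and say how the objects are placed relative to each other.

A is a four-legged stool. The seat is a 269×274×33 mm slab whose top surface is at z = 439 mm; four round legs, each 46 mm in diameter, run from the floor (z = 0) to the underside of the seat, each leg's axis is inset half a diameter from the nearest pair of seat edges (so the leg's bounding box is flush with the corner).

B is the wall frame of a small rectangular building: four walls, each 2310 mm tall and 131 mm thick, enclosing a footprint 3180 mm (x) by 3500 mm (y) outside-to-outside, with no floor or roof. The front and back walls (the −y and +y sides) span the full width; the two side walls fit between them.

The house frame is against the stool's +x side, with their −y faces flush.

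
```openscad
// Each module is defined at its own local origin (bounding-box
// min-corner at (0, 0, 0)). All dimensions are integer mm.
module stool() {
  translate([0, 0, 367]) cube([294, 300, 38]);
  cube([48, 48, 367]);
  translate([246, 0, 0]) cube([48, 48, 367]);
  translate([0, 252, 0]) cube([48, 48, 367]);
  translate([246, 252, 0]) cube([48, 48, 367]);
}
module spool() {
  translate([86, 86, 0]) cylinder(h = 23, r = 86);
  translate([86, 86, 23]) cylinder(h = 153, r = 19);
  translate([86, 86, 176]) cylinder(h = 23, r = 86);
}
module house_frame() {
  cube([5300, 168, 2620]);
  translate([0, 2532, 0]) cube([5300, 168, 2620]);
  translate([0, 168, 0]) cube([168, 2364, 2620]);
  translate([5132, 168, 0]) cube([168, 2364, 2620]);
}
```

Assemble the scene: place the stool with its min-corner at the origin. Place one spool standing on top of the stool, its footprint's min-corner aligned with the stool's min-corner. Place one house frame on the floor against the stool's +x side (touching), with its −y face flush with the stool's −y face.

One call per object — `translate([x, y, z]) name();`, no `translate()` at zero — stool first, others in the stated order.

stool();
translate([0, 0, 405]) spool();
translate([294, 0, 0]) house_frame();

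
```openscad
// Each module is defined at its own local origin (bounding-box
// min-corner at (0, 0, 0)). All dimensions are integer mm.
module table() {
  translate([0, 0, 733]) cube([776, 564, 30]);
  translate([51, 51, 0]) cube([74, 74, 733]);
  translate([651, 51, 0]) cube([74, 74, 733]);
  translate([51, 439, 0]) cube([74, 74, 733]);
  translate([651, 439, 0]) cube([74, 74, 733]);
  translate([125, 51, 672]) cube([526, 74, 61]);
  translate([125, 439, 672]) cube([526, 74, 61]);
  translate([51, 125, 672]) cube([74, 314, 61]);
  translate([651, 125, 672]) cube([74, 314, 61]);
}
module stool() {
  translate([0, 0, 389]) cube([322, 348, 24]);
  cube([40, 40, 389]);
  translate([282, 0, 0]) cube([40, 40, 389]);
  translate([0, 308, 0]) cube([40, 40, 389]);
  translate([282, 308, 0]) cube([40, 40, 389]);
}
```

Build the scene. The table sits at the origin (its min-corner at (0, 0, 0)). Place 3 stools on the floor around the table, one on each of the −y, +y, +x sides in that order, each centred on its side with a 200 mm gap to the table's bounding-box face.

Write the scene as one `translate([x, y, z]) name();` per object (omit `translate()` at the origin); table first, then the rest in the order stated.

table();
translate([227, -548, 0]) stool();
translate([227, 764, 0]) stool();
translate([976, 108, 0]) stool();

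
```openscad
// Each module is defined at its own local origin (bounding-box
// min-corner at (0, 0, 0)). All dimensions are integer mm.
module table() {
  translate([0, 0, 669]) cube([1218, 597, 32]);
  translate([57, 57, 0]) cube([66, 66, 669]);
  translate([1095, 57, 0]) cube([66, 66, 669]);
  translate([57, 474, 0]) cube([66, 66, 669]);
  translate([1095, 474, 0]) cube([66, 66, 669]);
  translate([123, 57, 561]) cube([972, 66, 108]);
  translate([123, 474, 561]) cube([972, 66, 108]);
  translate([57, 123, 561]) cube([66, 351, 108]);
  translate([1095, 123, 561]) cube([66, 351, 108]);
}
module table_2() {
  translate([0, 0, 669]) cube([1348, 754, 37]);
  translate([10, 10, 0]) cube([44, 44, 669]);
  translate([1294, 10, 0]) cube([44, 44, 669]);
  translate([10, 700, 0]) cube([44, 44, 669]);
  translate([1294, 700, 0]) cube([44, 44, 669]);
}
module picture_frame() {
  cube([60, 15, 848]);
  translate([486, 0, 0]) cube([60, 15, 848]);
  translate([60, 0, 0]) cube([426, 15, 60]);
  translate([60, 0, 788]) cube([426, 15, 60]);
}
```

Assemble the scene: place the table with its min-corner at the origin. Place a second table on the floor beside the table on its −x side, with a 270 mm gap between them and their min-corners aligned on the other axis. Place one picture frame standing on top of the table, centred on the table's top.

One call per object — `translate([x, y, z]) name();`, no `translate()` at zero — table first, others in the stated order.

table();
translate([-1618, 0, 0]) table_2();
translate([336, 291, 701]) picture_frame();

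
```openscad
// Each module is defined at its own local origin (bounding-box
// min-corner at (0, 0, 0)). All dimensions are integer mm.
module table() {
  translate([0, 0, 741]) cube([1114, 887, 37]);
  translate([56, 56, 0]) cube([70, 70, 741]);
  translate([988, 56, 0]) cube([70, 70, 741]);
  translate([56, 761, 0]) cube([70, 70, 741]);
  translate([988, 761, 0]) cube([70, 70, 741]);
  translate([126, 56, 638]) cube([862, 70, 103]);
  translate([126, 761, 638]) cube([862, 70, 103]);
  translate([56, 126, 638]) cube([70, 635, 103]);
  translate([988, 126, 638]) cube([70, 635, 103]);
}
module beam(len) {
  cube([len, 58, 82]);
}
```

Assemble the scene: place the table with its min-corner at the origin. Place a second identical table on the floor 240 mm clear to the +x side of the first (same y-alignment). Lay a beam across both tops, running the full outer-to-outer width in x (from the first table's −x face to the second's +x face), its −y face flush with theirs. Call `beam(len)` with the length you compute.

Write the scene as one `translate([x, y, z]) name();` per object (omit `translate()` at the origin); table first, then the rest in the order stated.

table();
translate([1354, 0, 0]) table();
translate([0, 0, 778]) beam(2468);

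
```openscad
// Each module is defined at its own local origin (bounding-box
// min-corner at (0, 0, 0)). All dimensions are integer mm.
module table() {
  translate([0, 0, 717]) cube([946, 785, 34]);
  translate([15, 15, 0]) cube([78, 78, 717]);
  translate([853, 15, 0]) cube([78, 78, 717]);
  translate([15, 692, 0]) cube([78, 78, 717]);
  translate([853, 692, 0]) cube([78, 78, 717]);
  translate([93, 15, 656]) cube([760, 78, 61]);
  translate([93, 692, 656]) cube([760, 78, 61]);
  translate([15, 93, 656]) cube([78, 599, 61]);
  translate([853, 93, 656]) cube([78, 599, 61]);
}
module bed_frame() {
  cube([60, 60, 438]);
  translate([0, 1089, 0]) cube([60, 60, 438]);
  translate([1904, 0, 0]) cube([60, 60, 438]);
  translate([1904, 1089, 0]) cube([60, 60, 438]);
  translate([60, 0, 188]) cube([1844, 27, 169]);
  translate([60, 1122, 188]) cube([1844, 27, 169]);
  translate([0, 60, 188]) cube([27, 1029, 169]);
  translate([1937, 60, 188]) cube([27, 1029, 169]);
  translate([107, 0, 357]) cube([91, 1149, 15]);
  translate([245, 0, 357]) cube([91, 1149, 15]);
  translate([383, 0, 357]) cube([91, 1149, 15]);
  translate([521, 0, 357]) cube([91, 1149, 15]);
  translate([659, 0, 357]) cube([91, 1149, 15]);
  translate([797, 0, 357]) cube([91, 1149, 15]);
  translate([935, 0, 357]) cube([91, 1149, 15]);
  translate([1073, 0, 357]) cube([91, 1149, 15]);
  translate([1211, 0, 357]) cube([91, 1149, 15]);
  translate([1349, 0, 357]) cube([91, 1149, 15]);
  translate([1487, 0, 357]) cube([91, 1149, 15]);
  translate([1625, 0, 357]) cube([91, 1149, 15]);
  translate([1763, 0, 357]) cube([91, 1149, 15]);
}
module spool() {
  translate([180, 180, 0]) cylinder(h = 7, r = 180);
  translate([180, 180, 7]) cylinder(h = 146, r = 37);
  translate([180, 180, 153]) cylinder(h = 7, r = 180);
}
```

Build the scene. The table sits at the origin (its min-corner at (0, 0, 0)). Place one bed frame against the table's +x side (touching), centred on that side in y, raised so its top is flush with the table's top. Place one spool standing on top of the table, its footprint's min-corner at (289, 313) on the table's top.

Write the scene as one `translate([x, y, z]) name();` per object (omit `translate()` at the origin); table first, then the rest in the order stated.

table();
translate([946, -182, 313]) bed_frame();
translate([289, 313, 751]) spool();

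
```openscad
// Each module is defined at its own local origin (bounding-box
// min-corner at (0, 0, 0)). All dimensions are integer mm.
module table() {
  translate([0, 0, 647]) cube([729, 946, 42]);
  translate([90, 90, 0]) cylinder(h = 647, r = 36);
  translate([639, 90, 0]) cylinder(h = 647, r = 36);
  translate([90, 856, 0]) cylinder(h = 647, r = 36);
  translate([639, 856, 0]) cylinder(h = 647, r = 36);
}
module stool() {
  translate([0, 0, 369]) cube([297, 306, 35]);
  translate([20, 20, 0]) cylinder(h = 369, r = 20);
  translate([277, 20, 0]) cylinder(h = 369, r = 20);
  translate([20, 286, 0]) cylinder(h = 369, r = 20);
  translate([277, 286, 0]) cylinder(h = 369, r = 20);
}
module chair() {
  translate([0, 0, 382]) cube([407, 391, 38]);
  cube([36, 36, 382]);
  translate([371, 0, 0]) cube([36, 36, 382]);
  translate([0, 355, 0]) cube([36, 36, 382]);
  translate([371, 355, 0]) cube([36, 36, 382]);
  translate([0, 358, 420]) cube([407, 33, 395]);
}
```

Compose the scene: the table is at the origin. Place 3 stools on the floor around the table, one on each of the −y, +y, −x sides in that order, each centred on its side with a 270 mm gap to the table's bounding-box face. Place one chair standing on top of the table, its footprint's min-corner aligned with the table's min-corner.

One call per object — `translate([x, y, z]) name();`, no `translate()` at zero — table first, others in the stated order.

table();
translate([216, -576, 0]) stool();
translate([216, 1216, 0]) stool();
translate([-567, 320, 0]) stool();
translate([0, 0, 689]) chair();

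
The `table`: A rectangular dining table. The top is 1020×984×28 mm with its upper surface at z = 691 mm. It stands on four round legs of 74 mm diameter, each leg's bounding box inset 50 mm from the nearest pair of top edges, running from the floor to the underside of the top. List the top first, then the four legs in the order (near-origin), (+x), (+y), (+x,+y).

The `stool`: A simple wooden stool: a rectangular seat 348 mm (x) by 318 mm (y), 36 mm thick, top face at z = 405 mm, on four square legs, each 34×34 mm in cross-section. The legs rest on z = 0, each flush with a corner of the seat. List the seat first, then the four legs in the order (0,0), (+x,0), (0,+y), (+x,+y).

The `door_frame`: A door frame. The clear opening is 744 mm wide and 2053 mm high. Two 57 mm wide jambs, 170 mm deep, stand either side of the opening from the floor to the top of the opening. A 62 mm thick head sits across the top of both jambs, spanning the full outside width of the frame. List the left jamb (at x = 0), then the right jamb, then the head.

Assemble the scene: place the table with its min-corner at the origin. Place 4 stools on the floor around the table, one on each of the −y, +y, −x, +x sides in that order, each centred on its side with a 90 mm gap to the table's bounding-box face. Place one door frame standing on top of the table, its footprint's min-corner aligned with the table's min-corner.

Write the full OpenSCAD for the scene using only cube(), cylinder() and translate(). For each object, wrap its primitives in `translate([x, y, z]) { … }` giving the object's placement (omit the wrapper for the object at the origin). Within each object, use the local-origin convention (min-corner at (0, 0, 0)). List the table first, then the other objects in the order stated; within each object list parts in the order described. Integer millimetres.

translate([0, 0, 663]) cube([1020, 984, 28]);
translate([87, 87, 0]) cylinder(h = 663, r = 37);
translate([933, 87, 0]) cylinder(h = 663, r = 37);
translate([87, 897, 0]) cylinder(h = 663, r = 37);
translate([933, 897, 0]) cylinder(h = 663, r = 37);
translate([336, -408, 0]) {
  translate([0, 0, 369]) cube([348, 318, 36]);
  cube([34, 34, 369]);
  translate([314, 0, 0]) cube([34, 34, 369]);
  translate([0, 284, 0]) cube([34, 34, 369]);
  translate([314, 284, 0]) cube([34, 34, 369]);
}
translate([336, 1074, 0]) {
  translate([0, 0, 369]) cube([348, 318, 36]);
  cube([34, 34, 369]);
  translate([314, 0, 0]) cube([34, 34, 369]);
  translate([0, 284, 0]) cube([34, 34, 369]);
  translate([314, 284, 0]) cube([34, 34, 369]);
}
translate([-438, 333, 0]) {
  translate([0, 0, 369]) cube([348, 318, 36]);
  cube([34, 34, 369]);
  translate([314, 0, 0]) cube([34, 34, 369]);
  translate([0, 284, 0]) cube([34, 34, 369]);
  translate([314, 284, 0]) cube([34, 34, 369]);
}
translate([1110, 333, 0]) {
  translate([0, 0, 369]) cube([348, 318, 36]);
  cube([34, 34, 369]);
  translate([314, 0, 0]) cube([34, 34, 369]);
  translate([0, 284, 0]) cube([34, 34, 369]);
  translate([314, 284, 0]) cube([34, 34, 369]);
}
translate([0, 0, 691]) {
  cube([57, 170, 2053]);
  translate([801, 0, 0]) cube([57, 170, 2053]);
  translate([0, 0, 2053]) cube([858, 170, 62]);
}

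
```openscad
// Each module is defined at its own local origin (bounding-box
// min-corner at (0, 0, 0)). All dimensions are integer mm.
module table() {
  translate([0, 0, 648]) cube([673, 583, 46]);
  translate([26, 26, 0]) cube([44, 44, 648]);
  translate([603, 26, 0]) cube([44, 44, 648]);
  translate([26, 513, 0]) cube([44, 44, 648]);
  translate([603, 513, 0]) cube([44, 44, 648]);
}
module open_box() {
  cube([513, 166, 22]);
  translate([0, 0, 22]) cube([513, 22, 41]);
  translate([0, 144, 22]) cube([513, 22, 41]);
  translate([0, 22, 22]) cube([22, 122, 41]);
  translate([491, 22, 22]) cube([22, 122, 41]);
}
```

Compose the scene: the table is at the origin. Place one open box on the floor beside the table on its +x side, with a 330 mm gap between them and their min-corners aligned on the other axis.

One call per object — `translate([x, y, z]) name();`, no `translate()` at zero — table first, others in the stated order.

table();
translate([1003, 0, 0]) open_box();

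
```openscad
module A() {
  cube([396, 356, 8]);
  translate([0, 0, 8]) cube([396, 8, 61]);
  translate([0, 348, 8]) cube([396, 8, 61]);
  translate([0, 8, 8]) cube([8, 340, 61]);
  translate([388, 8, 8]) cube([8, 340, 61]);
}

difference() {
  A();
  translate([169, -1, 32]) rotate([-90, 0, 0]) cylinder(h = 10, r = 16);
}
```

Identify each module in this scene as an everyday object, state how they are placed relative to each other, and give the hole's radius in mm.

The subtracted cylinder has r = 16 mm.

A is an open box. The open box has a circular hole through its front wall. The hole's radius is 16 mm.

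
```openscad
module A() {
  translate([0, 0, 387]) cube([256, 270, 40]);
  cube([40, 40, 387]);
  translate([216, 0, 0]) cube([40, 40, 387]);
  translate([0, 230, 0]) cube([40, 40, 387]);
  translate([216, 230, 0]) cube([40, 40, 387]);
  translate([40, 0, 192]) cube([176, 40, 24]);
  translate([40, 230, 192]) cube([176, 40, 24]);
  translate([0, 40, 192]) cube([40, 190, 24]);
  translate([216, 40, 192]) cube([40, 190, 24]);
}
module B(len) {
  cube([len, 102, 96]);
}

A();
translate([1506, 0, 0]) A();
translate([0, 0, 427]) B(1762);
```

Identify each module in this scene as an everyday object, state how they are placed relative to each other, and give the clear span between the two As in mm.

A is a stool. B is a beam. A beam spans the tops of two stools. The clear span between the two stools is 1250 mm.

Second stool starts at x = 1506; first ends at x = 256; clear span = 1506 − 256 = 1250 mm.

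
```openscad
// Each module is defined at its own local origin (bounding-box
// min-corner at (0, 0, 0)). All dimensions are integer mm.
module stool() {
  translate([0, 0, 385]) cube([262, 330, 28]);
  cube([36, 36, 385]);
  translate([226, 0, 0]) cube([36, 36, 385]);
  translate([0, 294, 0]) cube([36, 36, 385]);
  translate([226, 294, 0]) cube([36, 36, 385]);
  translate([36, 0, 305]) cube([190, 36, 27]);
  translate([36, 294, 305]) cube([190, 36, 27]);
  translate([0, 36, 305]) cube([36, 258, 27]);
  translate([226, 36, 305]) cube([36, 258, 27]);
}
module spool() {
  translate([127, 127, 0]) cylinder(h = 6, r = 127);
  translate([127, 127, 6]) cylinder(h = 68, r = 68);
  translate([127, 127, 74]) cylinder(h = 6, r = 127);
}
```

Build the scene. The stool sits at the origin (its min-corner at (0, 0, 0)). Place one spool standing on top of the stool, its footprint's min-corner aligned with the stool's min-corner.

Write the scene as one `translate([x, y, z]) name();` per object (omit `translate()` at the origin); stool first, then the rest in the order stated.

stool();
translate([0, 0, 413]) spool();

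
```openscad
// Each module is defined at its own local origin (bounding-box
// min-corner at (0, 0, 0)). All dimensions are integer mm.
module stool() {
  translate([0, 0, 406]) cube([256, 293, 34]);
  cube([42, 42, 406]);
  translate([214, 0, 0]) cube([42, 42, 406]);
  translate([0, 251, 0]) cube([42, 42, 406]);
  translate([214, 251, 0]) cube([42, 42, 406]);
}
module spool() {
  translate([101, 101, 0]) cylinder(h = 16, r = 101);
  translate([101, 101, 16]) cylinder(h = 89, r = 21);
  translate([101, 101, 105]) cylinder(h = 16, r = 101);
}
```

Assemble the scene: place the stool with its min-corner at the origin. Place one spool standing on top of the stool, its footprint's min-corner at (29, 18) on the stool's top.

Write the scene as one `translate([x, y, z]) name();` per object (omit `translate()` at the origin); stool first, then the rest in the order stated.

stool();
translate([29, 18, 440]) spool();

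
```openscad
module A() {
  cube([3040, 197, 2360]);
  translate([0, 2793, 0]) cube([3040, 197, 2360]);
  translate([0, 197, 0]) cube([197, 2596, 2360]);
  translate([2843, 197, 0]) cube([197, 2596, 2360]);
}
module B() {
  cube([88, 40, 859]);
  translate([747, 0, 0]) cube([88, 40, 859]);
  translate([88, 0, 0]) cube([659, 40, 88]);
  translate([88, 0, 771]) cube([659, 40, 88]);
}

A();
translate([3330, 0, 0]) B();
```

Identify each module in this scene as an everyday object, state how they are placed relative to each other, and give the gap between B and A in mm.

The picture frame's nearest face is 290 mm from the house frame's +x face.

A is a house frame. B is a picture frame. The picture frame is on the floor beside the house frame on its +x side. The gap between the picture frame and the house frame is 290 mm.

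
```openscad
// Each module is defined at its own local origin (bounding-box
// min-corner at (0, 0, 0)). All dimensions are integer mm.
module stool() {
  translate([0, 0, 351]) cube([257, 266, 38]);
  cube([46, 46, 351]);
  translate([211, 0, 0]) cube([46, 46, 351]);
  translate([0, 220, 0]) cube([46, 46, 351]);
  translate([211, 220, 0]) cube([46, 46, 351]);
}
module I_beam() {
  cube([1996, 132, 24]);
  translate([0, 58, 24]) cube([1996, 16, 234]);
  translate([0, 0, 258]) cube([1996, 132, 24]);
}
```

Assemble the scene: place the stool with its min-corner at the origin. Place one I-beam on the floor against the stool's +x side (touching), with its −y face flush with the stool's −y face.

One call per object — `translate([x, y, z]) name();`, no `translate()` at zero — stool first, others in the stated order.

stool();
translate([257, 0, 0]) I_beam();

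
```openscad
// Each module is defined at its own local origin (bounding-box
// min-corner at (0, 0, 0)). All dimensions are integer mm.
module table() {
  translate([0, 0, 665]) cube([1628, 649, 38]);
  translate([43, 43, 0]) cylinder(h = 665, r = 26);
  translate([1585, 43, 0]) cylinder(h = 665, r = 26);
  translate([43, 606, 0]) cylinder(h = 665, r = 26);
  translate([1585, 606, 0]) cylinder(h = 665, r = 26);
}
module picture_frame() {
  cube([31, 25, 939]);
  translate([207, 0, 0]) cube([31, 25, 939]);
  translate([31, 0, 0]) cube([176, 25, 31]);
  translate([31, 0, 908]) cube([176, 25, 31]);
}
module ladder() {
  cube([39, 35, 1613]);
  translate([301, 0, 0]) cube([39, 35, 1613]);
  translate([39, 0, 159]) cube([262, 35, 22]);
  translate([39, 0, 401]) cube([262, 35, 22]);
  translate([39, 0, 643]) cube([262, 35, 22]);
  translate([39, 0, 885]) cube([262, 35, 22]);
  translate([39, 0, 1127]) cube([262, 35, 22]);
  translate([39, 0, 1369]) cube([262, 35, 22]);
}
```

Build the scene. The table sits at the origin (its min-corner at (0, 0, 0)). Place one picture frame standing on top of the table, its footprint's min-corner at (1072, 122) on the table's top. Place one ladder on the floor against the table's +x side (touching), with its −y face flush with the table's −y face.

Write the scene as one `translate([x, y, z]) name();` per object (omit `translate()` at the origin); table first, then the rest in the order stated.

table();
translate([1072, 122, 703]) picture_frame();
translate([1628, 0, 0]) ladder();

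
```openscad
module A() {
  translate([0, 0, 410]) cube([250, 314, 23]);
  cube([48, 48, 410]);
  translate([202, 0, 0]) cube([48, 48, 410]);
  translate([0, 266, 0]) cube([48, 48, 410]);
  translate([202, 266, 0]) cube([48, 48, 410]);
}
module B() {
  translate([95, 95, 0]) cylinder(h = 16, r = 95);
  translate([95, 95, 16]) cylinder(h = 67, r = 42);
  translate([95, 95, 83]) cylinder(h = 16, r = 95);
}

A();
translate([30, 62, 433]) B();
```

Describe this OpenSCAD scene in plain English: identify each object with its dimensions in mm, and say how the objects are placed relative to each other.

A is a four-legged stool. The seat is a 250×314×23 mm slab whose top surface is at z = 433 mm; four square legs, each 48×48 mm in cross-section, run from the floor (z = 0) to the underside of the seat, each flush with a corner of the seat.

B is a spool: two coaxial disc flanges of radius 95 mm and thickness 16 mm, joined by a core cylinder of radius 42 mm and height 67 mm. The lower flange rests on z = 0 and the three cylinders share a vertical axis.

The spool is on top of the stool, centred.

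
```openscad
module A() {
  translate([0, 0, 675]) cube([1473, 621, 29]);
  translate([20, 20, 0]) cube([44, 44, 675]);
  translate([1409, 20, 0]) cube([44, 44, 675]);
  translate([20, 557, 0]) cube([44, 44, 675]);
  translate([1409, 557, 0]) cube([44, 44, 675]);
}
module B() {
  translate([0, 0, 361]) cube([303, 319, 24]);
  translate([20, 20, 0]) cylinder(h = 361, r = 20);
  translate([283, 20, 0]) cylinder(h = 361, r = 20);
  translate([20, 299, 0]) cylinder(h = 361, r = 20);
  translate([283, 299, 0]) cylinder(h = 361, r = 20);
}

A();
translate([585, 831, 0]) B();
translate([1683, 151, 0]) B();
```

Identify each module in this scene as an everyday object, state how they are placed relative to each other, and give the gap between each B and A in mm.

Each stool's nearest face is 210 mm from the table's bounding box.

A is a table. B is a stool. Two stools sit around the table at the +y, +x sides. The gap between each stool and the table is 210 mm.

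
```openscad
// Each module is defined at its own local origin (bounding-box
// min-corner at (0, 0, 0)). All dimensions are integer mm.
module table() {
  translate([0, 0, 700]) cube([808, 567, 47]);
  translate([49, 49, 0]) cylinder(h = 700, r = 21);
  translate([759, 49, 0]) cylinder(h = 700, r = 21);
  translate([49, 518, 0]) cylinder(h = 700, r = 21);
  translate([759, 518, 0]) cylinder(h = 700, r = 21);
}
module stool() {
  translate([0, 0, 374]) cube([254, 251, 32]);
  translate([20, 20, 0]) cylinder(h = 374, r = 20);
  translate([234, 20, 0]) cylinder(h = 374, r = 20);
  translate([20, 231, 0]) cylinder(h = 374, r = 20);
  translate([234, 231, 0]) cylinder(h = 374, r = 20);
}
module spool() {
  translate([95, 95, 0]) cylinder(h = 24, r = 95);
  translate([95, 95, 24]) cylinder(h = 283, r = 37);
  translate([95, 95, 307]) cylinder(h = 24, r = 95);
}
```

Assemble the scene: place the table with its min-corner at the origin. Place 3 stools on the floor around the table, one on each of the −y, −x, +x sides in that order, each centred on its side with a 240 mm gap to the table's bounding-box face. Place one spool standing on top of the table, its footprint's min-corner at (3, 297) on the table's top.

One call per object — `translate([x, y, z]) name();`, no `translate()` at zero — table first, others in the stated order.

table();
translate([277, -491, 0]) stool();
translate([-494, 158, 0]) stool();
translate([1048, 158, 0]) stool();
translate([3, 297, 747]) spool();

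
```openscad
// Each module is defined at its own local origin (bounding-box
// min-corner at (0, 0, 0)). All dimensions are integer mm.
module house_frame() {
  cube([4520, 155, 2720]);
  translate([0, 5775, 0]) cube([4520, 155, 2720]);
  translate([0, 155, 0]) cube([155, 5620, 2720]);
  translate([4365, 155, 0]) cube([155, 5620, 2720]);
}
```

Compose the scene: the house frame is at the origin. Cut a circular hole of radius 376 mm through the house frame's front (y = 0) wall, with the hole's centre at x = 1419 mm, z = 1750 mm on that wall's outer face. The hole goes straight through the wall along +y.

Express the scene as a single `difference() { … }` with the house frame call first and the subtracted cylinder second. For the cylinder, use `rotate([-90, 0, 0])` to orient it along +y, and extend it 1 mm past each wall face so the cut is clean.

difference() {
  house_frame();
  translate([1419, -1, 1750]) rotate([-90, 0, 0]) cylinder(h = 157, r = 376);
}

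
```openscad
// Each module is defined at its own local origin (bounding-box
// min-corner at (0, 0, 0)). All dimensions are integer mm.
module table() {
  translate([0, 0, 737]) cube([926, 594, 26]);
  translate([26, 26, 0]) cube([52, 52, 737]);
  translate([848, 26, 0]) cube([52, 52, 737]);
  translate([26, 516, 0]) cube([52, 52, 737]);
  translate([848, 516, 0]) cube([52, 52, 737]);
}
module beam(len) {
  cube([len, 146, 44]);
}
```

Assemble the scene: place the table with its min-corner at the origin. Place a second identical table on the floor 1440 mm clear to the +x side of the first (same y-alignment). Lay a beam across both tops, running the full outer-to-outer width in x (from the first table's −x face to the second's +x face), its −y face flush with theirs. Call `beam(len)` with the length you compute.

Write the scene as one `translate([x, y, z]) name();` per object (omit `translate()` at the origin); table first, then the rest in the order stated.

table();
translate([2366, 0, 0]) table();
translate([0, 0, 763]) beam(3292);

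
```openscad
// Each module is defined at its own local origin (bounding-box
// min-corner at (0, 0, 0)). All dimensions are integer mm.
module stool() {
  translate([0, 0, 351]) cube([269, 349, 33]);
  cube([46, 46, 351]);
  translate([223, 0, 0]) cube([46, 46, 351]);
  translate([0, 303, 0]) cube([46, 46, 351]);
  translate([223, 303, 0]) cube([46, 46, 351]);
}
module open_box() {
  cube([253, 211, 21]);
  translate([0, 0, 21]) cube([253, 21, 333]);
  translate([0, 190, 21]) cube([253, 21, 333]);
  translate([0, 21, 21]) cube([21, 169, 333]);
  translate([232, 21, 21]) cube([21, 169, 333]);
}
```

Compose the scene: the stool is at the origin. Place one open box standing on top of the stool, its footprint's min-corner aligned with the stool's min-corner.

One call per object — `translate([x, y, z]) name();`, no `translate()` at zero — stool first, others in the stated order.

stool();
translate([0, 0, 384]) open_box();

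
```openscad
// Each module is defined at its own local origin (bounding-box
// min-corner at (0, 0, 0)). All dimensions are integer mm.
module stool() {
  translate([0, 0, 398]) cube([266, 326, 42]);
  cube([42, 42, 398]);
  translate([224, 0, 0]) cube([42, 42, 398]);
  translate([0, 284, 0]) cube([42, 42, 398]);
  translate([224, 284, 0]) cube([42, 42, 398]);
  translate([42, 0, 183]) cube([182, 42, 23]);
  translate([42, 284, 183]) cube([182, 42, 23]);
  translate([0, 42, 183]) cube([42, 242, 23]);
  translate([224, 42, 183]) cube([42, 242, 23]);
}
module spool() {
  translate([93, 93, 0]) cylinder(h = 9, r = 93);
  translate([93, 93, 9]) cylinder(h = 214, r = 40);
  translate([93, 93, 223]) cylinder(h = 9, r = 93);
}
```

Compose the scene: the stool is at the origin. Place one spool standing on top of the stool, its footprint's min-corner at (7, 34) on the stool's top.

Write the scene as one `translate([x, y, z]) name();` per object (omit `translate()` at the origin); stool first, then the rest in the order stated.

stool();
translate([7, 34, 440]) spool();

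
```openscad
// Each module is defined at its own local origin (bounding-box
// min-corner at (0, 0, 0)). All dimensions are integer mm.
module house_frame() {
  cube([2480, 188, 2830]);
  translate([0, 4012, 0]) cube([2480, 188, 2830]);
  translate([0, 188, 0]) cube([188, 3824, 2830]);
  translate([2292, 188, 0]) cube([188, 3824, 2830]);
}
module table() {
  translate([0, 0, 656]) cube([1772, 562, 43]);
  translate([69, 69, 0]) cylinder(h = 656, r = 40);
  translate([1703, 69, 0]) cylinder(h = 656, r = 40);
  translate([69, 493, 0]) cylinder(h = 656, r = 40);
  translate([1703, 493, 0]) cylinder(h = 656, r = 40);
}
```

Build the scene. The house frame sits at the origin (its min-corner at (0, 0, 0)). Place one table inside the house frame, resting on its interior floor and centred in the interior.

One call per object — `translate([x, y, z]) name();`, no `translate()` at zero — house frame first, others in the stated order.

house_frame();
translate([354, 1819, 0]) table();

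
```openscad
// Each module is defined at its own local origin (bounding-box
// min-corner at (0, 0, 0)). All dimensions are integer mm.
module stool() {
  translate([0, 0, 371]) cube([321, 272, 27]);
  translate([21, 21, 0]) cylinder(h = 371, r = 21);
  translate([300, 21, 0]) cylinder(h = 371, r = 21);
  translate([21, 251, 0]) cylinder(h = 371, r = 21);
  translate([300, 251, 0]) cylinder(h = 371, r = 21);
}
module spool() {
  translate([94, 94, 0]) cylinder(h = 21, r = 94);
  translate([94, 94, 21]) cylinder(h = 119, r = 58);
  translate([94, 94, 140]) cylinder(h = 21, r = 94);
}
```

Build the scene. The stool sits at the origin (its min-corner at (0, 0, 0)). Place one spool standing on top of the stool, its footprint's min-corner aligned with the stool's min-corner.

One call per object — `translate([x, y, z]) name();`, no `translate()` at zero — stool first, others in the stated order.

stool();
translate([0, 0, 398]) spool();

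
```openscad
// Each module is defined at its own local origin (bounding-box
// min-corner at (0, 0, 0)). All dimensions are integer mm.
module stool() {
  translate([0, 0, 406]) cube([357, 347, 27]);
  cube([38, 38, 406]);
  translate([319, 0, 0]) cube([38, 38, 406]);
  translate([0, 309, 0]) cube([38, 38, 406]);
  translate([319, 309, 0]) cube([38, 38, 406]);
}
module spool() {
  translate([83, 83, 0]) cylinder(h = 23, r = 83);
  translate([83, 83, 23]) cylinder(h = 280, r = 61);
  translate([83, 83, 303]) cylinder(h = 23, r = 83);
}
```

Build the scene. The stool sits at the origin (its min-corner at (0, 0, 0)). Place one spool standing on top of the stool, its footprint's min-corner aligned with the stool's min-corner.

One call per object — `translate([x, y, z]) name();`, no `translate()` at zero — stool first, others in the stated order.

stool();
translate([0, 0, 433]) spool();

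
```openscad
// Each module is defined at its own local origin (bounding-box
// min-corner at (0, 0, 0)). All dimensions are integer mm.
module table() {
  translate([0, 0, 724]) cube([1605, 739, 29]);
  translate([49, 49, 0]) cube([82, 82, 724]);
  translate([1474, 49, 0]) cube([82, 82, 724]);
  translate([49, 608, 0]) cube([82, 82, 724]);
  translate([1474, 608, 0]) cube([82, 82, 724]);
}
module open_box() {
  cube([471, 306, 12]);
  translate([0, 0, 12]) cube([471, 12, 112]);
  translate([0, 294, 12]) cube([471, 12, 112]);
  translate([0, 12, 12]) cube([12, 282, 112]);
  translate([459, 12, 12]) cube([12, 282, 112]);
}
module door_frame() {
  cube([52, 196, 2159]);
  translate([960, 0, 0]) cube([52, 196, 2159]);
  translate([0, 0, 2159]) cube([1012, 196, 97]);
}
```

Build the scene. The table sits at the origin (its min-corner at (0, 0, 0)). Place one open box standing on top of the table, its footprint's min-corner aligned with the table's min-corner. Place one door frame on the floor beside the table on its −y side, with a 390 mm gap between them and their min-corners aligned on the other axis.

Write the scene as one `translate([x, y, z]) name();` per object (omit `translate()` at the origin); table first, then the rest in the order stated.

table();
translate([0, 0, 753]) open_box();
translate([0, -586, 0]) door_frame();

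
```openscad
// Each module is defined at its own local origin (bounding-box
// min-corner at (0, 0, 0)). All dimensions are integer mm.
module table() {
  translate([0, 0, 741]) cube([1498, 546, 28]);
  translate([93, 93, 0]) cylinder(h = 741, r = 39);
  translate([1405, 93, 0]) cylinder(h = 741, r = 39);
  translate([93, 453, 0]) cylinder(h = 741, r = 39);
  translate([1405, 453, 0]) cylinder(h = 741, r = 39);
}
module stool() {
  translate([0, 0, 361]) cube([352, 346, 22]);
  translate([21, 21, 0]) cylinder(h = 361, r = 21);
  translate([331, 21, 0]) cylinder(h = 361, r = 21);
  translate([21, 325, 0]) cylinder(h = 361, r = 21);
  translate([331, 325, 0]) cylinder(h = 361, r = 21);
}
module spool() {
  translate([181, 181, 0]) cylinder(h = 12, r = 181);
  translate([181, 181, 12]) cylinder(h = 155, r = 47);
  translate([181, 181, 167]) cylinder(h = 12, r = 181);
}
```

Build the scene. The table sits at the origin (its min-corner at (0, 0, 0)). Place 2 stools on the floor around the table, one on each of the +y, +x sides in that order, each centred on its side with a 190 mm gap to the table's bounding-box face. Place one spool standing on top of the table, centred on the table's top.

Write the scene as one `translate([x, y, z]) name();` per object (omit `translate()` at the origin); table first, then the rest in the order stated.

table();
translate([573, 736, 0]) stool();
translate([1688, 100, 0]) stool();
translate([568, 92, 769]) spool();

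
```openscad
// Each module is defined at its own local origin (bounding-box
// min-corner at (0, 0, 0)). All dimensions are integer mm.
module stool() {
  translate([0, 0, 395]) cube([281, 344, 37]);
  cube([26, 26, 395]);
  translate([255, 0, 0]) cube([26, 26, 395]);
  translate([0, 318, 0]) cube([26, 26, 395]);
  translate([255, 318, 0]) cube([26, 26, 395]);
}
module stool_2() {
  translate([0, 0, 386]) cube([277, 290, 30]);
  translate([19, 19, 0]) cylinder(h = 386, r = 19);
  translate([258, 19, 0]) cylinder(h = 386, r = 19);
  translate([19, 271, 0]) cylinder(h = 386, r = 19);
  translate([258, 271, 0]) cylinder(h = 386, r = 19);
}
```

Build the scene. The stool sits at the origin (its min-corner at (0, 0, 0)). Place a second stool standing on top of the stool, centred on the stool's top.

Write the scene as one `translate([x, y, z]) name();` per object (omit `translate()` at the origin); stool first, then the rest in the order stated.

stool();
translate([2, 27, 432]) stool_2();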